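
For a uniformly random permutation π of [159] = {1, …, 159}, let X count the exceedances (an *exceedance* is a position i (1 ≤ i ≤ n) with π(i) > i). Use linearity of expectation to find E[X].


Write X = Σ_{i=1}^{159} X_i, where X_i = 1_{π(i) > i}.
For each fixed i, π(i) is uniform over {1, …, 159} (marginal of a uniform permutation), so P[π(i) > i] = (n − i)/n. Summing: Σ_{i=1}^{159} (n − i)/n = (0 + 1 + … + 158)/159 = 159(159 − 1)/(2·159) = (159 − 1)/2.
Hence E[X] = Σ_{i=1}^{159} (159 − i)/159 = 79 ≈ 79.00000.

E[X] = 79 = 79.00000.


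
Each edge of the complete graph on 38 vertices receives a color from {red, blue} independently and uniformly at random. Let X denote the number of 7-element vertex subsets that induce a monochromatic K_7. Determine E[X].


Let X = Σ_S X_S over the C(38, 7) = 12620256 subsets S of size 7, where X_S = 1 if the K_7 on S is monochromatic.
For a fixed S, the K_7 on S has C(7, 2) = 21 edges. P[all 21 edges red] = (1/2)^21, and likewise for blue, so P[monochromatic] = 2·(1/2)^21 = 2^{1 − 21} = 1/1048576.
By linearity of expectation: E[X] = C(38, 7) · 2^{1 − 21} = 12620256 · 1/1048576 = 394383/32768.
Numerically: E[X] ≈ 12.03561.

E[X] = C(38,7)·2^(1−C(7,2)) = 394383/32768 ≈ 12.03561.


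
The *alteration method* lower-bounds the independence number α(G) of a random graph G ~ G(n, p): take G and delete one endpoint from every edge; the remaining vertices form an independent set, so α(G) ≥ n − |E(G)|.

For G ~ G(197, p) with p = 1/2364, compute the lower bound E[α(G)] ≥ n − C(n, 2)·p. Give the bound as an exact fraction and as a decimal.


E[|E(G)|] = C(197, 2)·p = 19306 · (1/2364) = 49/6.
E[α(G)] ≥ n − E[|E(G)|] = 197 − 49/6 = 1133/6.
Numerically: ≈ 188.833.
(This is only a lower bound; the true E[α(G)] may be larger.)

E[α(G)] ≥ 1133/6 ≈ 188.833.


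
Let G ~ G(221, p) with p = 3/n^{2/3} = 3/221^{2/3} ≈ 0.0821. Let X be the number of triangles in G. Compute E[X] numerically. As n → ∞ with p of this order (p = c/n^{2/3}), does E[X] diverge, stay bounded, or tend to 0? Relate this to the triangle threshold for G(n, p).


Number of potential triangles: C(221, 3) = 1774630.
Each occurs with probability p³ ≈ (0.0821)³ ≈ 5.52814e-04.
By linearity: E[X] = C(221, 3)·p³ ≈ 1774630 · 5.52814e-04 ≈ 981.041.
Since α = 2/3 < 1, p = c/n^{2/3} ≫ 1/n is above the triangle threshold p ~ 1/n. Asymptotically E[X] ~ (c³/6)·n^{3(1−α)} = (3³/6)·n^{1} → ∞; triangles are abundant w.h.p.

E[X] ≈ 981.041; in regime p = Θ(1/n^{2/3}) E[X] diverges (above the triangle threshold p ~ 1/n).


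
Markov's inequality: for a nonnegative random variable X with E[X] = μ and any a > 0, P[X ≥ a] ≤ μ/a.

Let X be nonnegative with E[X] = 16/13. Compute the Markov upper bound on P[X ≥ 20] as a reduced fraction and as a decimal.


μ = E[X] = 16/13, a = 20.
Markov: P[X ≥ 20] ≤ μ/a = (16/13)/20 = 4/65.
Numerically: ≈ 0.06154.
(Since a = 20 > μ = 1.23077, the bound 4/65 is < 1 and informative.)

P[X ≥ 20] ≤ 4/65 ≈ 0.06154.


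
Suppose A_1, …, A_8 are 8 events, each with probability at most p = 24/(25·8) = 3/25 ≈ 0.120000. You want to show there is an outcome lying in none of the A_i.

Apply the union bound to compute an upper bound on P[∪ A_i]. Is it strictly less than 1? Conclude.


Union bound: P[∪_{i=1}^{8} A_i] ≤ Σ_i P[A_i] ≤ 8·p = 8·(3/25) = 24/25.
Numerically: 24/25 ≈ 0.960000.
Is 24/25 < 1? YES.
Since P[∪ A_i] ≤ 24/25 < 1, the complement has P[∩ A_i^c] ≥ 1 − 24/25 = 1/25 > 0, so some outcome avoids every A_i.

8·p = 24/25 ≈ 0.960000; existence CERTIFIED by the union bound.


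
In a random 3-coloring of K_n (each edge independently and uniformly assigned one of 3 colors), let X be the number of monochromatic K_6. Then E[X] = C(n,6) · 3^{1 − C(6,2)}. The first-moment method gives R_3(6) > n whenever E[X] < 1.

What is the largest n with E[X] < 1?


We need C(n, 6) · 3^{1 − 15} < 1, i.e. C(n, 6) < 3^{15 − 1} = 4782969.
Check values of n near the boundary:
  n = 38: C(38, 6) = 2760681; 2760681 < 4782969? YES
  n = 39: C(39, 6) = 3262623; 3262623 < 4782969? YES
  n = 40: C(40, 6) = 3838380; 3838380 < 4782969? YES
  n = 41: C(41, 6) = 4496388; 4496388 < 4782969? YES
  n = 42: C(42, 6) = 5245786; 5245786 < 4782969? NO
  n = 43: C(43, 6) = 6096454; 6096454 < 4782969? NO
  n = 44: C(44, 6) = 7059052; 7059052 < 4782969? NO
The largest n with C(n, 6) < 4782969 is n = 41 (where E[X] = 1498796/1594323 ≈ 0.940083). Hence R_3(6) > 41, i.e. R_3(6) ≥ 42.

Largest n = 41; hence R_3(6) > 41.


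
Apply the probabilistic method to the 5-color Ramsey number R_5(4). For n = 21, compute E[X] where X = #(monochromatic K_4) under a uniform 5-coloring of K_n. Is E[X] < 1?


E[X] = C(21, 4) · 5^{1 − 6} = 5985 · 5^{−5} = 5985/3125.
As a reduced fraction: E[X] = 1197/625 ≈ 1.915.
Is E[X] < 1? NO.
Since E[X] ≥ 1, the first-moment bound is inconclusive at n = 21; it does NOT by itself certify R_5(4) > 21.

E[X] = 1197/625 ≈ 1.915; E[X] ≥ 1; first-moment method inconclusive here.


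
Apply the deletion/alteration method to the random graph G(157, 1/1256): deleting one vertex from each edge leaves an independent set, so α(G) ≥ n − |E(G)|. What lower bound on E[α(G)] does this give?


E[|E(G)|] = C(157, 2)·p = 12246 · (1/1256) = 39/4.
E[α(G)] ≥ n − E[|E(G)|] = 157 − 39/4 = 589/4.
Numerically: ≈ 147.2500.
(This is only a lower bound; the true E[α(G)] may be larger.)

E[α(G)] ≥ 589/4 ≈ 147.2500.


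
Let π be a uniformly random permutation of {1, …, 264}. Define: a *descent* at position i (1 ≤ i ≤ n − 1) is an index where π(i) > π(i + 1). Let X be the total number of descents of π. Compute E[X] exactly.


Write X = Σ X_I over i = 1, …, 263, with X_I the indicator of one descent.
There are 263 indicators.
For each fixed i, the pair (π(i), π(i+1)) is a uniformly random ordered pair of distinct values from {1, …, 264}; by symmetry P[π(i) > π(i+1)] = 1/2.
By linearity: E[X] = 263 · (1/2) = (264 − 1) · (1/2) = 263/2 ≈ 131.5000.

E[X] = 263/2 = 131.5000.


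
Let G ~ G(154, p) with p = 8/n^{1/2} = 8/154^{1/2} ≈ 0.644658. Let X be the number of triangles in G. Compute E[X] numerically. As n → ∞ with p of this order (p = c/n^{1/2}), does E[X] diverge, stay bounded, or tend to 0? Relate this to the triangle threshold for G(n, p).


Number of potential triangles: C(154, 3) = 596904.
Each occurs with probability p³ ≈ (0.644658)³ ≈ 2.67909972e-01.
By linearity: E[X] = C(154, 3)·p³ ≈ 596904 · 2.67909972e-01 ≈ 159916.534198.
Since α = 1/2 < 1, p = c/n^{1/2} ≫ 1/n is above the triangle threshold p ~ 1/n. Asymptotically E[X] ~ (c³/6)·n^{3(1−α)} = (8³/6)·n^{1.5} → ∞; triangles are abundant w.h.p.

E[X] ≈ 159916.534198; in regime p = Θ(1/n^{1/2}) E[X] diverges (above the triangle threshold p ~ 1/n).


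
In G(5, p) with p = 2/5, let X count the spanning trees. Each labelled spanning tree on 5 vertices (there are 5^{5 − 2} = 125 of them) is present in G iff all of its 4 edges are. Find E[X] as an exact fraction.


K_5 has 5^{5 − 2} = 125 labelled spanning trees.
For each such spanning tree H, let X_H = 1 if all 4 edges of H are present in G. Then P[X_H = 1] = p^{4} = (2/5)^{4} = 16/625.
By linearity of expectation: E[X] = Σ_H E[X_H] = 125 · p^{4} = 125 · 16/625 = 16/5.
Numerically: E[X] ≈ 3.2.

E[X] = 125 · (2/5)^{4} = 16/5 ≈ 3.2.


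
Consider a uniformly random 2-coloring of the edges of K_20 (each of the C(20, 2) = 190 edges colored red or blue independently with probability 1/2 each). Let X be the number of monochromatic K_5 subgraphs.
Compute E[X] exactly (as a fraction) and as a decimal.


Let X = Σ_S X_S over the C(20, 5) = 15504 subsets S of size 5, where X_S = 1 if the K_5 on S is monochromatic.
For a fixed S, the K_5 on S has C(5, 2) = 10 edges. P[all 10 edges red] = (1/2)^10, and likewise for blue, so P[monochromatic] = 2·(1/2)^10 = 2^{1 − 10} = 1/512.
By linearity: E[X] = C(20, 5) · 2^{1 − 10} = 15504 · 1/512 = 969/32.
Numerically: E[X] ≈ 30.281.

E[X] = C(20,5)·2^(1−C(5,2)) = 969/32 ≈ 30.281.


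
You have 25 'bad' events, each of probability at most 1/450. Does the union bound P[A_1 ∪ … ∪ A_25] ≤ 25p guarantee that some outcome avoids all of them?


Union bound: P[∪_{i=1}^{25} A_i] ≤ Σ_i P[A_i] ≤ 25·p = 25·(1/450) = 1/18.
Numerically: 1/18 ≈ 0.056.
Is 1/18 < 1? YES.
Since P[∪ A_i] ≤ 1/18 < 1, the complement has P[∩ A_i^c] ≥ 1 − 1/18 = 17/18 > 0, so some outcome avoids every A_i.

25·p = 1/18 ≈ 0.056; existence CERTIFIED by the union bound.


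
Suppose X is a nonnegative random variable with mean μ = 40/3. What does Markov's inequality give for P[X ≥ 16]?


μ = E[X] = 40/3, a = 16.
Markov: P[X ≥ 16] ≤ μ/a = (40/3)/16 = 5/6.
Numerically: ≈ 0.8333.
(Since a = 16 > μ = 13.3333, the bound 5/6 is < 1 and informative.)

P[X ≥ 16] ≤ 5/6 ≈ 0.8333.


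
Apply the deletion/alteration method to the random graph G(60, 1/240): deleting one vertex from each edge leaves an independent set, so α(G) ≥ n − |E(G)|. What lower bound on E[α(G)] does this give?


E[|E(G)|] = C(60, 2)·p = 1770 · (1/240) = 59/8.
E[α(G)] ≥ n − E[|E(G)|] = 60 − 59/8 = 421/8.
Numerically: ≈ 52.625.
(This is only a lower bound; the true E[α(G)] may be larger.)

E[α(G)] ≥ 421/8 ≈ 52.625.


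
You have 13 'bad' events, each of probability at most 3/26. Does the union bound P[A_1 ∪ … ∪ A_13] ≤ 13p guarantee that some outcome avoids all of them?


Union bound: P[∪_{i=1}^{13} A_i] ≤ Σ_i P[A_i] ≤ 13·p = 13·(3/26) = 3/2.
Numerically: 3/2 ≈ 1.5000000.
Is 3/2 < 1? NO.
Since the bound 3/2 is ≥ 1, the union bound is uninformative here; it does NOT by itself certify existence.

13·p = 3/2 ≈ 1.5000000; existence NOT certified by the union bound.


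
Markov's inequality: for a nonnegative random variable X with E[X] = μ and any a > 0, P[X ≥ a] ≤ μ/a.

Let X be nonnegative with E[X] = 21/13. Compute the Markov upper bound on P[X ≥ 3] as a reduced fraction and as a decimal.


μ = E[X] = 21/13, a = 3.
Markov: P[X ≥ 3] ≤ μ/a = (21/13)/3 = 7/13.
Numerically: ≈ 0.5385.
(Since a = 3 > μ = 1.6154, the bound 7/13 is < 1 and informative.)

P[X ≥ 3] ≤ 7/13 ≈ 0.5385.


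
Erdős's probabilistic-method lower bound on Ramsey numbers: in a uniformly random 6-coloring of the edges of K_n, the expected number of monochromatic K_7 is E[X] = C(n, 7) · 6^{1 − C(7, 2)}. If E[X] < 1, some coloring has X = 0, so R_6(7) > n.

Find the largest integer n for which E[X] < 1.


We need C(n, 7) · 6^{1 − 21} < 1, i.e. C(n, 7) < 6^{21 − 1} = 3656158440062976.
Check values of n near the boundary:
  n = 566: C(566, 7) = 3557206237959440; 3557206237959440 < 3656158440062976? YES
  n = 567: C(567, 7) = 3601671315933933; 3601671315933933 < 3656158440062976? YES
  n = 568: C(568, 7) = 3646611956239704; 3646611956239704 < 3656158440062976? YES
  n = 569: C(569, 7) = 3692032389858348; 3692032389858348 < 3656158440062976? NO
  n = 570: C(570, 7) = 3737936877831720; 3737936877831720 < 3656158440062976? NO
The largest n with C(n, 7) < 3656158440062976 is n = 568 (where E[X] = 16882462760369/16926659444736 ≈ 0.997). Hence R_6(7) > 568, i.e. R_6(7) ≥ 569.

Largest n = 568; hence R_6(7) > 568.


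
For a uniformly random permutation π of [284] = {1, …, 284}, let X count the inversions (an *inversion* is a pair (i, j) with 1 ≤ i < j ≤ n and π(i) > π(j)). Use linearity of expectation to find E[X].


Write X = Σ X_I over the C(284, 2) = 40186 pairs i < j, with X_I the indicator of one inversion.
There are 40186 indicators.
For each fixed pair i < j, the values π(i) and π(j) are two distinct elements of {1, …, 284} in uniformly random order; by symmetry P[π(i) > π(j)] = 1/2.
By linearity: E[X] = 40186 · (1/2) = C(284, 2) · (1/2) = 40186/2 = 20093 ≈ 20093.00000.

E[X] = 20093 = 20093.00000.


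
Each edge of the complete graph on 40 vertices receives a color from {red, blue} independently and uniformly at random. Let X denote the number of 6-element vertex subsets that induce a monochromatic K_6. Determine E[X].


Let X = Σ_S X_S over the C(40, 6) = 3838380 subsets S of size 6, where X_S = 1 if the K_6 on S is monochromatic.
For a fixed S, the K_6 on S has C(6, 2) = 15 edges. P[all 15 edges red] = (1/2)^15, and likewise for blue, so P[monochromatic] = 2·(1/2)^15 = 2^{1 − 15} = 1/16384.
Summing: E[X] = C(40, 6) · 2^{1 − 15} = 3838380 · 1/16384 = 959595/4096.
Numerically: E[X] ≈ 234.27612.

E[X] = C(40,6)·2^(1−C(6,2)) = 959595/4096 ≈ 234.27612.


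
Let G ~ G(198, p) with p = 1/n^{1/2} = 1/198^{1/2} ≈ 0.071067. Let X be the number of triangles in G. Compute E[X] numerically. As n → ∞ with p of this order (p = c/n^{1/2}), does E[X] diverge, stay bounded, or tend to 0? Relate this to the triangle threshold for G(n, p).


Number of potential triangles: C(198, 3) = 1274196.
Each occurs with probability p³ ≈ (0.071067)³ ≈ 3.5892376e-04.
By linearity: E[X] = C(198, 3)·p³ ≈ 1274196 · 3.5892376e-04 ≈ 457.33923.
Since α = 1/2 < 1, p = c/n^{1/2} ≫ 1/n is above the triangle threshold p ~ 1/n. Asymptotically E[X] ~ (c³/6)·n^{3(1−α)} = (1³/6)·n^{1.5} → ∞; triangles are abundant w.h.p.

E[X] ≈ 457.33923; in regime p = Θ(1/n^{1/2}) E[X] diverges (above the triangle threshold p ~ 1/n).


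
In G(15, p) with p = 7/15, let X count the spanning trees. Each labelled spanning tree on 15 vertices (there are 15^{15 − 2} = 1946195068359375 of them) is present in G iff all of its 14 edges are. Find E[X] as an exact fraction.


K_15 has 15^{15 − 2} = 1946195068359375 labelled spanning trees.
For each such spanning tree H, let X_H = 1 if all 14 edges of H are present in G. Then P[X_H = 1] = p^{14} = (7/15)^{14} = 678223072849/29192926025390625.
By linearity: E[X] = Σ_H E[X_H] = 1946195068359375 · p^{14} = 1946195068359375 · 678223072849/29192926025390625 = 678223072849/15.
Numerically: E[X] ≈ 4.52e+10.

E[X] = 1946195068359375 · (7/15)^{14} = 678223072849/15 ≈ 4.52e+10.


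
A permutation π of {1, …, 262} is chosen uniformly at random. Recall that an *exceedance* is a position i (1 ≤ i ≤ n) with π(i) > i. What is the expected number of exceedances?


Write X = Σ_{i=1}^{262} X_i, where X_i = 1_{π(i) > i}.
For each fixed i, π(i) is uniform over {1, …, 262} (marginal of a uniform permutation), so P[π(i) > i] = (n − i)/n. Summing: Σ_{i=1}^{262} (n − i)/n = (0 + 1 + … + 261)/262 = 262(262 − 1)/(2·262) = (262 − 1)/2.
Hence E[X] = Σ_{i=1}^{262} (262 − i)/262 = 261/2 ≈ 130.5000.

E[X] = 261/2 = 130.5000.


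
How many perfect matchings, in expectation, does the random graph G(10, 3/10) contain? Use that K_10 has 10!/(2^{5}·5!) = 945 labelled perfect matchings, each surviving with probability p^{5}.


K_10 has 10!/(2^{5}·5!) = 945 labelled perfect matchings.
For each such perfect matching H, let X_H = 1 if all 5 edges of H are present in G. Then P[X_H = 1] = p^{5} = (3/10)^{5} = 243/100000.
Summing the indicators: E[X] = Σ_H E[X_H] = 945 · p^{5} = 945 · 243/100000 = 45927/20000.
Numerically: E[X] ≈ 2.2963.

E[X] = 945 · (3/10)^{5} = 45927/20000 ≈ 2.2963.


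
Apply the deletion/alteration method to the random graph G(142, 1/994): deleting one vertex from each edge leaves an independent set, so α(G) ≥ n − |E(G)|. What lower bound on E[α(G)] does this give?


E[|E(G)|] = C(142, 2)·p = 10011 · (1/994) = 141/14.
E[α(G)] ≥ n − E[|E(G)|] = 142 − 141/14 = 1847/14.
Numerically: ≈ 131.928571.
(This is only a lower bound; the true E[α(G)] may be larger.)

E[α(G)] ≥ 1847/14 ≈ 131.928571.


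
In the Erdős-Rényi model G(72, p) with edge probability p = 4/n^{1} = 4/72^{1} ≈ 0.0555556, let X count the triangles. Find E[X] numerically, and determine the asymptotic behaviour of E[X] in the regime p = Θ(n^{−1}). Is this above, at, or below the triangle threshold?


Number of potential triangles: C(72, 3) = 59640.
Each occurs with probability p³ ≈ (0.0555556)³ ≈ 1.71467764e-04.
By linearity: E[X] = C(72, 3)·p³ ≈ 59640 · 1.71467764e-04 ≈ 10.226337.
Here α = 1, so p = 4/n is exactly at the triangle threshold p ~ 1/n. Asymptotically E[X] → c³/6 = 4³/6 = 32/3 ≈ 10.666667, a bounded constant. In this regime the triangle count is asymptotically Poisson(c³/6).

E[X] ≈ 10.226337; in regime p = Θ(1/n^{1}) E[X] stays bounded (at the triangle threshold p ~ 1/n).


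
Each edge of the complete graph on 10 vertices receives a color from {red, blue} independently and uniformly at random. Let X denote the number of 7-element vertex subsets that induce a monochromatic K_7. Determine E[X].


Let X = Σ_S X_S over the C(10, 7) = 120 subsets S of size 7, where X_S = 1 if the K_7 on S is monochromatic.
For a fixed S, the K_7 on S has C(7, 2) = 21 edges. P[all 21 edges red] = (1/2)^21, and likewise for blue, so P[monochromatic] = 2·(1/2)^21 = 2^{1 − 21} = 1/1048576.
Summing: E[X] = C(10, 7) · 2^{1 − 21} = 120 · 1/1048576 = 15/131072.
Numerically: E[X] ≈ 0.0001.

E[X] = C(10,7)·2^(1−C(7,2)) = 15/131072 ≈ 0.0001.


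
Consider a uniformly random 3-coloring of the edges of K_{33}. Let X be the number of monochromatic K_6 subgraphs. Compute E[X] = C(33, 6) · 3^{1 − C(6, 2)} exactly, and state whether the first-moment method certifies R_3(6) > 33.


E[X] = C(33, 6) · 3^{1 − 15} = 1107568 · 3^{−14} = 1107568/4782969.
As a reduced fraction: E[X] = 1107568/4782969 ≈ 0.232.
Is E[X] < 1? YES.
Since E[X] < 1, there exists a 3-coloring of K_{33} with no monochromatic K_6; hence R_3(6) > 33.

E[X] = 1107568/4782969 ≈ 0.232; E[X] < 1, so R_3(6) > 33.


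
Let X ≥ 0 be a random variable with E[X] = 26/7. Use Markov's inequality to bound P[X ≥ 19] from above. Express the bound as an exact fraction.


μ = E[X] = 26/7, a = 19.
Markov: P[X ≥ 19] ≤ μ/a = (26/7)/19 = 26/133.
Numerically: ≈ 0.1955.
(Since a = 19 > μ = 3.7143, the bound 26/133 is < 1 and informative.)

P[X ≥ 19] ≤ 26/133 ≈ 0.1955.


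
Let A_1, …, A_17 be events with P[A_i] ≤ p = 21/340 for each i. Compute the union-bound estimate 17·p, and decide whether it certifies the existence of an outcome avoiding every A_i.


Union bound: P[∪_{i=1}^{17} A_i] ≤ Σ_i P[A_i] ≤ 17·p = 17·(21/340) = 21/20.
Numerically: 21/20 ≈ 1.050.
Is 21/20 < 1? NO.
Since the bound 21/20 is ≥ 1, the union bound is uninformative here; it does NOT by itself certify existence.

17·p = 21/20 ≈ 1.050; existence NOT certified by the union bound.


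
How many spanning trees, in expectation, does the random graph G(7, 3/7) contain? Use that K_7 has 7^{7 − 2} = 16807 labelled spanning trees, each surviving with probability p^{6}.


K_7 has 7^{7 − 2} = 16807 labelled spanning trees.
For each such spanning tree H, let X_H = 1 if all 6 edges of H are present in G. Then P[X_H = 1] = p^{6} = (3/7)^{6} = 729/117649.
Summing the indicators: E[X] = Σ_H E[X_H] = 16807 · p^{6} = 16807 · 729/117649 = 729/7.
Numerically: E[X] ≈ 104.

E[X] = 16807 · (3/7)^{6} = 729/7 ≈ 104.


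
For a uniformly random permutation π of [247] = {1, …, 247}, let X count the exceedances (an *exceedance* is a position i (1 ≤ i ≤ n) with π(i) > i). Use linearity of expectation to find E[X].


Write X = Σ_{i=1}^{247} X_i, where X_i = 1_{π(i) > i}.
For each fixed i, π(i) is uniform over {1, …, 247} (marginal of a uniform permutation), so P[π(i) > i] = (n − i)/n. Summing: Σ_{i=1}^{247} (n − i)/n = (0 + 1 + … + 246)/247 = 247(247 − 1)/(2·247) = (247 − 1)/2.
Hence E[X] = Σ_{i=1}^{247} (247 − i)/247 = 123 ≈ 123.000000.

E[X] = 123 = 123.000000.


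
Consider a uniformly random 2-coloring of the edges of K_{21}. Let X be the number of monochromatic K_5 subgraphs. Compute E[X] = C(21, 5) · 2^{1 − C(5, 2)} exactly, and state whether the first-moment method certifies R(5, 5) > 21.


E[X] = C(21, 5) · 2^{1 − 10} = 20349 · 2^{−9} = 20349/512.
As a reduced fraction: E[X] = 20349/512 ≈ 39.74414.
Is E[X] < 1? NO.
Since E[X] ≥ 1, the first-moment bound is inconclusive at n = 21; it does NOT by itself certify R(5, 5) > 21.

E[X] = 20349/512 ≈ 39.74414; E[X] ≥ 1; first-moment method inconclusive here.


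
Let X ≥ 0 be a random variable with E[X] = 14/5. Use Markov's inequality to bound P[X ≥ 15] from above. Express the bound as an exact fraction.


μ = E[X] = 14/5, a = 15.
Markov: P[X ≥ 15] ≤ μ/a = (14/5)/15 = 14/75.
Numerically: ≈ 0.1867.
(Since a = 15 > μ = 2.8000, the bound 14/75 is < 1 and informative.)

P[X ≥ 15] ≤ 14/75 ≈ 0.1867.


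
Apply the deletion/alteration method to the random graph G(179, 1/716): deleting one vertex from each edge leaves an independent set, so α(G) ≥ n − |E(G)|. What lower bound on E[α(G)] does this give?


E[|E(G)|] = C(179, 2)·p = 15931 · (1/716) = 89/4.
E[α(G)] ≥ n − E[|E(G)|] = 179 − 89/4 = 627/4.
Numerically: ≈ 156.750000.
(This is only a lower bound; the true E[α(G)] may be larger.)

E[α(G)] ≥ 627/4 ≈ 156.750000.


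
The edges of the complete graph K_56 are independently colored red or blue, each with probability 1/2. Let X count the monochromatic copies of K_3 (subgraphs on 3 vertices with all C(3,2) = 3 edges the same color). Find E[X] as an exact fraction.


Let X = Σ_S X_S over the C(56, 3) = 27720 subsets S of size 3, where X_S = 1 if the K_3 on S is monochromatic.
For a fixed S, the K_3 on S has C(3, 2) = 3 edges. P[all 3 edges red] = (1/2)^3, and likewise for blue, so P[monochromatic] = 2·(1/2)^3 = 2^{1 − 3} = 1/4.
By linearity: E[X] = C(56, 3) · 2^{1 − 3} = 27720 · 1/4 = 6930.
Numerically: E[X] ≈ 6930.0000.

E[X] = C(56,3)·2^(1−C(3,2)) = 6930 ≈ 6930.0000.


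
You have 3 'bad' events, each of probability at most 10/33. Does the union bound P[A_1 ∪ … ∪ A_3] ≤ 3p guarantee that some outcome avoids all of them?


Union bound: P[∪_{i=1}^{3} A_i] ≤ Σ_i P[A_i] ≤ 3·p = 3·(10/33) = 10/11.
Numerically: 10/11 ≈ 0.90909.
Is 10/11 < 1? YES.
Since P[∪ A_i] ≤ 10/11 < 1, the complement has P[∩ A_i^c] ≥ 1 − 10/11 = 1/11 > 0, so some outcome avoids every A_i.

3·p = 10/11 ≈ 0.90909; existence CERTIFIED by the union bound.


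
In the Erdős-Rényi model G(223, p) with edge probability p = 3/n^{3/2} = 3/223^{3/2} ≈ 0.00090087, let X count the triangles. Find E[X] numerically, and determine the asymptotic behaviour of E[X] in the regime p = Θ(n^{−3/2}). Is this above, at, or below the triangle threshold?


Number of potential triangles: C(223, 3) = 1823471.
Each occurs with probability p³ ≈ (0.00090087)³ ≈ 7.3112541e-10.
By linearity: E[X] = C(223, 3)·p³ ≈ 1823471 · 7.3112541e-10 ≈ 0.00133.
Since α = 3/2 > 1, p = c/n^{3/2} = o(1/n) is below the triangle threshold p ~ 1/n. Asymptotically E[X] ~ (c³/6)·n^{3(1−α)} = (3³/6)·n^{-1.5} → 0, so by Markov's inequality G has no triangles w.h.p.

E[X] ≈ 0.00133; in regime p = Θ(1/n^{3/2}) E[X] tends to 0 (below the triangle threshold p ~ 1/n).


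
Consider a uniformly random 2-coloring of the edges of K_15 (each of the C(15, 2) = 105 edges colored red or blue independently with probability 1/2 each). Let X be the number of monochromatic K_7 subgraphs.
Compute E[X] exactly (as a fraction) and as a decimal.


Let X = Σ_S X_S over the C(15, 7) = 6435 subsets S of size 7, where X_S = 1 if the K_7 on S is monochromatic.
For a fixed S, the K_7 on S has C(7, 2) = 21 edges. P[all 21 edges red] = (1/2)^21, and likewise for blue, so P[monochromatic] = 2·(1/2)^21 = 2^{1 − 21} = 1/1048576.
By linearity of expectation: E[X] = C(15, 7) · 2^{1 − 21} = 6435 · 1/1048576 = 6435/1048576.
Numerically: E[X] ≈ 0.0061.

E[X] = C(15,7)·2^(1−C(7,2)) = 6435/1048576 ≈ 0.0061.


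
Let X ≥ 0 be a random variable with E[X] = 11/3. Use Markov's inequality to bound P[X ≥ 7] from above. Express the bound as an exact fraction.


μ = E[X] = 11/3, a = 7.
Markov: P[X ≥ 7] ≤ μ/a = (11/3)/7 = 11/21.
Numerically: ≈ 0.5238.
(Since a = 7 > μ = 3.6667, the bound 11/21 is < 1 and informative.)

P[X ≥ 7] ≤ 11/21 ≈ 0.5238.


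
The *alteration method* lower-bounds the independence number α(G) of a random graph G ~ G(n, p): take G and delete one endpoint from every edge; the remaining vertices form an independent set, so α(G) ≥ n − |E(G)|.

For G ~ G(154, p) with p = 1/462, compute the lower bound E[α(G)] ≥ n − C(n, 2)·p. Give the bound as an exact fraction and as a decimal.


E[|E(G)|] = C(154, 2)·p = 11781 · (1/462) = 51/2.
E[α(G)] ≥ n − E[|E(G)|] = 154 − 51/2 = 257/2.
Numerically: ≈ 128.500000.
(This is only a lower bound; the true E[α(G)] may be larger.)

E[α(G)] ≥ 257/2 ≈ 128.500000.


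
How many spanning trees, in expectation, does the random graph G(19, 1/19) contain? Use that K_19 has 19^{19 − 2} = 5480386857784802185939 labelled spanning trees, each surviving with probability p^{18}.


K_19 has 19^{19 − 2} = 5480386857784802185939 labelled spanning trees.
For each such spanning tree H, let X_H = 1 if all 18 edges of H are present in G. Then P[X_H = 1] = p^{18} = (1/19)^{18} = 1/104127350297911241532841.
By linearity: E[X] = Σ_H E[X_H] = 5480386857784802185939 · p^{18} = 5480386857784802185939 · 1/104127350297911241532841 = 1/19.
Numerically: E[X] ≈ 0.0526316.

E[X] = 5480386857784802185939 · (1/19)^{18} = 1/19 ≈ 0.0526316.


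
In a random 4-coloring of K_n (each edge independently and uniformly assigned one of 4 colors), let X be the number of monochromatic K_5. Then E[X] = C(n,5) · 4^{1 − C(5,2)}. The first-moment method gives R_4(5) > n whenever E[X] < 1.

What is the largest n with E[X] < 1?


We need C(n, 5) · 4^{1 − 10} < 1, i.e. C(n, 5) < 4^{10 − 1} = 262144.
Check values of n near the boundary:
  n = 29: C(29, 5) = 118755; 118755 < 262144? YES
  n = 30: C(30, 5) = 142506; 142506 < 262144? YES
  n = 31: C(31, 5) = 169911; 169911 < 262144? YES
  n = 32: C(32, 5) = 201376; 201376 < 262144? YES
  n = 33: C(33, 5) = 237336; 237336 < 262144? YES
  n = 34: C(34, 5) = 278256; 278256 < 262144? NO
  n = 35: C(35, 5) = 324632; 324632 < 262144? NO
The largest n with C(n, 5) < 262144 is n = 33 (where E[X] = 29667/32768 ≈ 0.905365). Hence R_4(5) > 33, i.e. R_4(5) ≥ 34.

Largest n = 33; hence R_4(5) > 33.


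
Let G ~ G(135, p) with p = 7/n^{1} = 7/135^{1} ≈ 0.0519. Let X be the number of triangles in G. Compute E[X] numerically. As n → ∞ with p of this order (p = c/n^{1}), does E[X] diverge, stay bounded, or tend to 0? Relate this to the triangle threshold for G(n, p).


Number of potential triangles: C(135, 3) = 400995.
Each occurs with probability p³ ≈ (0.0519)³ ≈ 1.39410e-04.
By linearity: E[X] = C(135, 3)·p³ ≈ 400995 · 1.39410e-04 ≈ 55.903.
Here α = 1, so p = 7/n is exactly at the triangle threshold p ~ 1/n. Asymptotically E[X] → c³/6 = 7³/6 = 343/6 ≈ 57.167, a bounded constant. In this regime the triangle count is asymptotically Poisson(c³/6).

E[X] ≈ 55.903; in regime p = Θ(1/n^{1}) E[X] stays bounded (at the triangle threshold p ~ 1/n).


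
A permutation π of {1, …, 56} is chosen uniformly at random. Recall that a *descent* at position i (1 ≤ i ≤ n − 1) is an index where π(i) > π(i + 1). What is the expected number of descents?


Write X = Σ X_I over i = 1, …, 55, with X_I the indicator of one descent.
There are 55 indicators.
For each fixed i, the pair (π(i), π(i+1)) is a uniformly random ordered pair of distinct values from {1, …, 56}; by symmetry P[π(i) > π(i+1)] = 1/2.
By linearity: E[X] = 55 · (1/2) = (56 − 1) · (1/2) = 55/2 ≈ 27.500.

E[X] = 55/2 = 27.500.


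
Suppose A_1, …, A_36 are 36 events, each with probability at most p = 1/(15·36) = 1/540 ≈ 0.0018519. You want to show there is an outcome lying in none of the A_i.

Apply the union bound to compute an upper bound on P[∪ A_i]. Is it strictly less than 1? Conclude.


Union bound: P[∪_{i=1}^{36} A_i] ≤ Σ_i P[A_i] ≤ 36·p = 36·(1/540) = 1/15.
Numerically: 1/15 ≈ 0.0666667.
Is 1/15 < 1? YES.
Since P[∪ A_i] ≤ 1/15 < 1, the complement has P[∩ A_i^c] ≥ 1 − 1/15 = 14/15 > 0, so some outcome avoids every A_i.

36·p = 1/15 ≈ 0.0666667; existence CERTIFIED by the union bound.


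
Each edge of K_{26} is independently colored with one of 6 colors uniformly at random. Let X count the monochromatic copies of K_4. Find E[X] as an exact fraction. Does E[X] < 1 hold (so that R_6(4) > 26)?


E[X] = C(26, 4) · 6^{1 − 6} = 14950 · 6^{−5} = 14950/7776.
As a reduced fraction: E[X] = 7475/3888 ≈ 1.9226.
Is E[X] < 1? NO.
Since E[X] ≥ 1, the first-moment bound is inconclusive at n = 26; it does NOT by itself certify R_6(4) > 26.

E[X] = 7475/3888 ≈ 1.9226; E[X] ≥ 1; first-moment method inconclusive here.


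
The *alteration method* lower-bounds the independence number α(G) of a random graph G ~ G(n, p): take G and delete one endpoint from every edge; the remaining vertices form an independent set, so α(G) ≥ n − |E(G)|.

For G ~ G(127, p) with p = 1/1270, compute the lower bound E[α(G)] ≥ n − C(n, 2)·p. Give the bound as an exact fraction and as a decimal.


E[|E(G)|] = C(127, 2)·p = 8001 · (1/1270) = 63/10.
E[α(G)] ≥ n − E[|E(G)|] = 127 − 63/10 = 1207/10.
Numerically: ≈ 120.7000.
(This is only a lower bound; the true E[α(G)] may be larger.)

E[α(G)] ≥ 1207/10 ≈ 120.7000.


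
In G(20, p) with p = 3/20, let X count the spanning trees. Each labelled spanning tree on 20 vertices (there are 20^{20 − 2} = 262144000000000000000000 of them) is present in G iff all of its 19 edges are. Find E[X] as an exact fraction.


K_20 has 20^{20 − 2} = 262144000000000000000000 labelled spanning trees.
For each such spanning tree H, let X_H = 1 if all 19 edges of H are present in G. Then P[X_H = 1] = p^{19} = (3/20)^{19} = 1162261467/5242880000000000000000000.
Summing the indicators: E[X] = Σ_H E[X_H] = 262144000000000000000000 · p^{19} = 262144000000000000000000 · 1162261467/5242880000000000000000000 = 1162261467/20.
Numerically: E[X] ≈ 5.8113e+07.

E[X] = 262144000000000000000000 · (3/20)^{19} = 1162261467/20 ≈ 5.8113e+07.


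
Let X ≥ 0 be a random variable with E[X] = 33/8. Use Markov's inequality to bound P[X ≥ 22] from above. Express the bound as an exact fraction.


μ = E[X] = 33/8, a = 22.
Markov: P[X ≥ 22] ≤ μ/a = (33/8)/22 = 3/16.
Numerically: ≈ 0.188.
(Since a = 22 > μ = 4.125, the bound 3/16 is < 1 and informative.)

P[X ≥ 22] ≤ 3/16 ≈ 0.188.


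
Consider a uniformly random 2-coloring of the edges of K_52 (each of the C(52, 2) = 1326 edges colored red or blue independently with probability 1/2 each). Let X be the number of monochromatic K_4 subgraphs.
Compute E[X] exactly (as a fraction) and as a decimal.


Let X = Σ_S X_S over the C(52, 4) = 270725 subsets S of size 4, where X_S = 1 if the K_4 on S is monochromatic.
For a fixed S, the K_4 on S has C(4, 2) = 6 edges. P[all 6 edges red] = (1/2)^6, and likewise for blue, so P[monochromatic] = 2·(1/2)^6 = 2^{1 − 6} = 1/32.
By linearity of expectation: E[X] = C(52, 4) · 2^{1 − 6} = 270725 · 1/32 = 270725/32.
Numerically: E[X] ≈ 8460.156.

E[X] = C(52,4)·2^(1−C(4,2)) = 270725/32 ≈ 8460.156.


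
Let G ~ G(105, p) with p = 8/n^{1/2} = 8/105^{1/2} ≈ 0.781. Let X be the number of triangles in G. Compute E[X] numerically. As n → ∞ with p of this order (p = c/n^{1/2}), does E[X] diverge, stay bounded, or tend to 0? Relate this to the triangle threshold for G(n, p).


Number of potential triangles: C(105, 3) = 187460.
Each occurs with probability p³ ≈ (0.781)³ ≈ 4.75867e-01.
By linearity: E[X] = C(105, 3)·p³ ≈ 187460 · 4.75867e-01 ≈ 89206.115.
Since α = 1/2 < 1, p = c/n^{1/2} ≫ 1/n is above the triangle threshold p ~ 1/n. Asymptotically E[X] ~ (c³/6)·n^{3(1−α)} = (8³/6)·n^{1.5} → ∞; triangles are abundant w.h.p.

E[X] ≈ 89206.115; in regime p = Θ(1/n^{1/2}) E[X] diverges (above the triangle threshold p ~ 1/n).


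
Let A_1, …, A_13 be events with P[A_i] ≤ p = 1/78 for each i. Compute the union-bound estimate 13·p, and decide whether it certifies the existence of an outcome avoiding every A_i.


Union bound: P[∪_{i=1}^{13} A_i] ≤ Σ_i P[A_i] ≤ 13·p = 13·(1/78) = 1/6.
Numerically: 1/6 ≈ 0.1667.
Is 1/6 < 1? YES.
Since P[∪ A_i] ≤ 1/6 < 1, the complement has P[∩ A_i^c] ≥ 1 − 1/6 = 5/6 > 0, so some outcome avoids every A_i.

13·p = 1/6 ≈ 0.1667; existence CERTIFIED by the union bound.


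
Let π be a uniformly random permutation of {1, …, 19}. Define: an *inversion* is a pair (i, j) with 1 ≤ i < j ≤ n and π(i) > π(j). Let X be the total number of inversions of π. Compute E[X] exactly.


Write X = Σ X_I over the C(19, 2) = 171 pairs i < j, with X_I the indicator of one inversion.
There are 171 indicators.
For each fixed pair i < j, the values π(i) and π(j) are two distinct elements of {1, …, 19} in uniformly random order; by symmetry P[π(i) > π(j)] = 1/2.
By linearity: E[X] = 171 · (1/2) = C(19, 2) · (1/2) = 171/2 = 171/2 ≈ 85.500000.

E[X] = 171/2 = 85.500000.


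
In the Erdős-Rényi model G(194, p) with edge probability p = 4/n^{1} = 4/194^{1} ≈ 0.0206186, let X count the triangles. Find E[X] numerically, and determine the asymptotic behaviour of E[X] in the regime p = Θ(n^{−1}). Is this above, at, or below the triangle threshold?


Number of potential triangles: C(194, 3) = 1198144.
Each occurs with probability p³ ≈ (0.0206186)³ ≈ 8.76546145e-06.
By linearity: E[X] = C(194, 3)·p³ ≈ 1198144 · 8.76546145e-06 ≈ 10.502285.
Here α = 1, so p = 4/n is exactly at the triangle threshold p ~ 1/n. Asymptotically E[X] → c³/6 = 4³/6 = 32/3 ≈ 10.666667, a bounded constant. In this regime the triangle count is asymptotically Poisson(c³/6).

E[X] ≈ 10.502285; in regime p = Θ(1/n^{1}) E[X] stays bounded (at the triangle threshold p ~ 1/n).


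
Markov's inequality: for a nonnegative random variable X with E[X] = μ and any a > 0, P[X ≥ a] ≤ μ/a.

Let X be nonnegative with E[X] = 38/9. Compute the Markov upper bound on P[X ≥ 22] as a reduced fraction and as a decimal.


μ = E[X] = 38/9, a = 22.
Markov: P[X ≥ 22] ≤ μ/a = (38/9)/22 = 19/99.
Numerically: ≈ 0.191919.
(Since a = 22 > μ = 4.222222, the bound 19/99 is < 1 and informative.)

P[X ≥ 22] ≤ 19/99 ≈ 0.191919.


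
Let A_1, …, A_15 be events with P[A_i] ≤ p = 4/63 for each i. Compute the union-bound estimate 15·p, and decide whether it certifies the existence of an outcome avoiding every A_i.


Union bound: P[∪_{i=1}^{15} A_i] ≤ Σ_i P[A_i] ≤ 15·p = 15·(4/63) = 20/21.
Numerically: 20/21 ≈ 0.952.
Is 20/21 < 1? YES.
Since P[∪ A_i] ≤ 20/21 < 1, the complement has P[∩ A_i^c] ≥ 1 − 20/21 = 1/21 > 0, so some outcome avoids every A_i.

15·p = 20/21 ≈ 0.952; existence CERTIFIED by the union bound.


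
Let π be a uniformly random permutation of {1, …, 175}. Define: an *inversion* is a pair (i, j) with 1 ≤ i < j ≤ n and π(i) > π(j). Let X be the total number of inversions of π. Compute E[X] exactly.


Write X = Σ X_I over the C(175, 2) = 15225 pairs i < j, with X_I the indicator of one inversion.
There are 15225 indicators.
For each fixed pair i < j, the values π(i) and π(j) are two distinct elements of {1, …, 175} in uniformly random order; by symmetry P[π(i) > π(j)] = 1/2.
By linearity: E[X] = 15225 · (1/2) = C(175, 2) · (1/2) = 15225/2 = 15225/2 ≈ 7612.500000.

E[X] = 15225/2 = 7612.500000.


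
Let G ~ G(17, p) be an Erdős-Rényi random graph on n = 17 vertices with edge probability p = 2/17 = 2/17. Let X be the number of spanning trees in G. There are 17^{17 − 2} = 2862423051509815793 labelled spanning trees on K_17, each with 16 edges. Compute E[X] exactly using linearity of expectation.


K_17 has 17^{17 − 2} = 2862423051509815793 labelled spanning trees.
For each such spanning tree H, let X_H = 1 if all 16 edges of H are present in G. Then P[X_H = 1] = p^{16} = (2/17)^{16} = 65536/48661191875666868481.
By linearity of expectation: E[X] = Σ_H E[X_H] = 2862423051509815793 · p^{16} = 2862423051509815793 · 65536/48661191875666868481 = 65536/17.
Numerically: E[X] ≈ 3855.

E[X] = 2862423051509815793 · (2/17)^{16} = 65536/17 ≈ 3855.


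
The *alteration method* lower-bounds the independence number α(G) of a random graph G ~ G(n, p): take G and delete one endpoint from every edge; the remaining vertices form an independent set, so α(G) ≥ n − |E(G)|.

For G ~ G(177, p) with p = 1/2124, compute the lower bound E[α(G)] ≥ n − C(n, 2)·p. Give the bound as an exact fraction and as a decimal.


E[|E(G)|] = C(177, 2)·p = 15576 · (1/2124) = 22/3.
E[α(G)] ≥ n − E[|E(G)|] = 177 − 22/3 = 509/3.
Numerically: ≈ 169.66667.
(This is only a lower bound; the true E[α(G)] may be larger.)

E[α(G)] ≥ 509/3 ≈ 169.66667.


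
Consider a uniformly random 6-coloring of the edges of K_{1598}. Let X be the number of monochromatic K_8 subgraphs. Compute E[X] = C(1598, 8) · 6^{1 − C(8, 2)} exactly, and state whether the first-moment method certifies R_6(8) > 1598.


E[X] = C(1598, 8) · 6^{1 − 28} = 1036267977730442348529 · 6^{−27} = 1036267977730442348529/1023490369077469249536.
As a reduced fraction: E[X] = 115140886414493594281/113721152119718805504 ≈ 1.0125.
Is E[X] < 1? NO.
Since E[X] ≥ 1, the first-moment bound is inconclusive at n = 1598; it does NOT by itself certify R_6(8) > 1598.

E[X] = 115140886414493594281/113721152119718805504 ≈ 1.0125; E[X] ≥ 1; first-moment method inconclusive here.


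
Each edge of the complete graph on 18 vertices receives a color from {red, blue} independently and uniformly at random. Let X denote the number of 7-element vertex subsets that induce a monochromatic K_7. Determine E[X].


Let X = Σ_S X_S over the C(18, 7) = 31824 subsets S of size 7, where X_S = 1 if the K_7 on S is monochromatic.
For a fixed S, the K_7 on S has C(7, 2) = 21 edges. P[all 21 edges red] = (1/2)^21, and likewise for blue, so P[monochromatic] = 2·(1/2)^21 = 2^{1 − 21} = 1/1048576.
By linearity of expectation: E[X] = C(18, 7) · 2^{1 − 21} = 31824 · 1/1048576 = 1989/65536.
Numerically: E[X] ≈ 0.030.

E[X] = C(18,7)·2^(1−C(7,2)) = 1989/65536 ≈ 0.030.


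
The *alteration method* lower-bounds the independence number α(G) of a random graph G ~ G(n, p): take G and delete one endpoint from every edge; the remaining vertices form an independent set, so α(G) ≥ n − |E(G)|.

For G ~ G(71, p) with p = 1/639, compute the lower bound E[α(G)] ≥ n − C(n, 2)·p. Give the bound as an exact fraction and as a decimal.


E[|E(G)|] = C(71, 2)·p = 2485 · (1/639) = 35/9.
E[α(G)] ≥ n − E[|E(G)|] = 71 − 35/9 = 604/9.
Numerically: ≈ 67.111111.
(This is only a lower bound; the true E[α(G)] may be larger.)

E[α(G)] ≥ 604/9 ≈ 67.111111.


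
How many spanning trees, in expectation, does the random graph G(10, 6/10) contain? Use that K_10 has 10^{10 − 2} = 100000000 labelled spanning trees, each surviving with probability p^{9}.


K_10 has 10^{10 − 2} = 100000000 labelled spanning trees.
For each such spanning tree H, let X_H = 1 if all 9 edges of H are present in G. Then P[X_H = 1] = p^{9} = (3/5)^{9} = 19683/1953125.
By linearity of expectation: E[X] = Σ_H E[X_H] = 100000000 · p^{9} = 100000000 · 19683/1953125 = 5038848/5.
Numerically: E[X] ≈ 1.01e+06.

E[X] = 100000000 · (3/5)^{9} = 5038848/5 ≈ 1.01e+06.


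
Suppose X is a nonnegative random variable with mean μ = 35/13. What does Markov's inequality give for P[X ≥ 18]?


μ = E[X] = 35/13, a = 18.
Markov: P[X ≥ 18] ≤ μ/a = (35/13)/18 = 35/234.
Numerically: ≈ 0.150.
(Since a = 18 > μ = 2.692, the bound 35/234 is < 1 and informative.)

P[X ≥ 18] ≤ 35/234 ≈ 0.150.


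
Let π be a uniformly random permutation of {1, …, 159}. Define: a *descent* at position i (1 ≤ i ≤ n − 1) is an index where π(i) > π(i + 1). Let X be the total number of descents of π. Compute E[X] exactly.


Write X = Σ X_I over i = 1, …, 158, with X_I the indicator of one descent.
There are 158 indicators.
For each fixed i, the pair (π(i), π(i+1)) is a uniformly random ordered pair of distinct values from {1, …, 159}; by symmetry P[π(i) > π(i+1)] = 1/2.
By linearity: E[X] = 158 · (1/2) = (159 − 1) · (1/2) = 79 ≈ 79.000.

E[X] = 79 = 79.000.
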